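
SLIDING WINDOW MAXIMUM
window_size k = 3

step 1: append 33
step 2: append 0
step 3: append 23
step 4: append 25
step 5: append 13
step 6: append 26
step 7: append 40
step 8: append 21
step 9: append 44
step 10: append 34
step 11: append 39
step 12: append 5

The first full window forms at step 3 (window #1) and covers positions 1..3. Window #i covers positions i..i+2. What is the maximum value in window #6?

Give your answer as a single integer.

Answer: 40

Derivation:
step 1: append 33 -> window=[33] (not full yet)
step 2: append 0 -> window=[33, 0] (not full yet)
step 3: append 23 -> window=[33, 0, 23] -> max=33
step 4: append 25 -> window=[0, 23, 25] -> max=25
step 5: append 13 -> window=[23, 25, 13] -> max=25
step 6: append 26 -> window=[25, 13, 26] -> max=26
step 7: append 40 -> window=[13, 26, 40] -> max=40
step 8: append 21 -> window=[26, 40, 21] -> max=40
Window #6 max = 40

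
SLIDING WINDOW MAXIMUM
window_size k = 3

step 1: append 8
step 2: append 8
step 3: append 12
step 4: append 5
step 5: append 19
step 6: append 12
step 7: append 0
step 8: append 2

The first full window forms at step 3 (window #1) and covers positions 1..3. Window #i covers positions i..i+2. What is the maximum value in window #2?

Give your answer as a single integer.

Answer: 12

Derivation:
step 1: append 8 -> window=[8] (not full yet)
step 2: append 8 -> window=[8, 8] (not full yet)
step 3: append 12 -> window=[8, 8, 12] -> max=12
step 4: append 5 -> window=[8, 12, 5] -> max=12
Window #2 max = 12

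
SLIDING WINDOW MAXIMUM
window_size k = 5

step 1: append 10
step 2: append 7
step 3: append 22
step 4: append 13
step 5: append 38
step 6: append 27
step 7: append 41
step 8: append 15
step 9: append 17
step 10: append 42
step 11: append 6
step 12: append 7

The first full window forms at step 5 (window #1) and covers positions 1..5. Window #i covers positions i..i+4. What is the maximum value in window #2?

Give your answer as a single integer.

Answer: 38

Derivation:
step 1: append 10 -> window=[10] (not full yet)
step 2: append 7 -> window=[10, 7] (not full yet)
step 3: append 22 -> window=[10, 7, 22] (not full yet)
step 4: append 13 -> window=[10, 7, 22, 13] (not full yet)
step 5: append 38 -> window=[10, 7, 22, 13, 38] -> max=38
step 6: append 27 -> window=[7, 22, 13, 38, 27] -> max=38
Window #2 max = 38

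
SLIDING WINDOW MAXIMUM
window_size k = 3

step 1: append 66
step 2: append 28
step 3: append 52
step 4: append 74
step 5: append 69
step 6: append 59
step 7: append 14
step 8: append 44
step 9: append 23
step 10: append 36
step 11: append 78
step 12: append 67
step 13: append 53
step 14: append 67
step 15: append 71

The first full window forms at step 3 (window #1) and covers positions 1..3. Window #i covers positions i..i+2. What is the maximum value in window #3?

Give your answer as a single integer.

Answer: 74

Derivation:
step 1: append 66 -> window=[66] (not full yet)
step 2: append 28 -> window=[66, 28] (not full yet)
step 3: append 52 -> window=[66, 28, 52] -> max=66
step 4: append 74 -> window=[28, 52, 74] -> max=74
step 5: append 69 -> window=[52, 74, 69] -> max=74
Window #3 max = 74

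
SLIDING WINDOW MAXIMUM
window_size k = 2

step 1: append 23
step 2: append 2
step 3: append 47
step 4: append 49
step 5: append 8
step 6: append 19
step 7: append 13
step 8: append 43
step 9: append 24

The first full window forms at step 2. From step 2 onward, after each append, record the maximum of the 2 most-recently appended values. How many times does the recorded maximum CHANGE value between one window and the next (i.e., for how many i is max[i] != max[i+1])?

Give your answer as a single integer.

Answer: 4

Derivation:
step 1: append 23 -> window=[23] (not full yet)
step 2: append 2 -> window=[23, 2] -> max=23
step 3: append 47 -> window=[2, 47] -> max=47
step 4: append 49 -> window=[47, 49] -> max=49
step 5: append 8 -> window=[49, 8] -> max=49
step 6: append 19 -> window=[8, 19] -> max=19
step 7: append 13 -> window=[19, 13] -> max=19
step 8: append 43 -> window=[13, 43] -> max=43
step 9: append 24 -> window=[43, 24] -> max=43
Recorded maximums: 23 47 49 49 19 19 43 43
Changes between consecutive maximums: 4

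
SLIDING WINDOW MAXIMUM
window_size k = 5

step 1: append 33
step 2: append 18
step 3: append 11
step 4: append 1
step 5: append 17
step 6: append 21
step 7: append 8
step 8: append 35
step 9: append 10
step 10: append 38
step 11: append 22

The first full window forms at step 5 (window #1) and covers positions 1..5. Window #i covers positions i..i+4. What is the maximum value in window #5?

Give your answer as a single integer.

step 1: append 33 -> window=[33] (not full yet)
step 2: append 18 -> window=[33, 18] (not full yet)
step 3: append 11 -> window=[33, 18, 11] (not full yet)
step 4: append 1 -> window=[33, 18, 11, 1] (not full yet)
step 5: append 17 -> window=[33, 18, 11, 1, 17] -> max=33
step 6: append 21 -> window=[18, 11, 1, 17, 21] -> max=21
step 7: append 8 -> window=[11, 1, 17, 21, 8] -> max=21
step 8: append 35 -> window=[1, 17, 21, 8, 35] -> max=35
step 9: append 10 -> window=[17, 21, 8, 35, 10] -> max=35
Window #5 max = 35

Answer: 35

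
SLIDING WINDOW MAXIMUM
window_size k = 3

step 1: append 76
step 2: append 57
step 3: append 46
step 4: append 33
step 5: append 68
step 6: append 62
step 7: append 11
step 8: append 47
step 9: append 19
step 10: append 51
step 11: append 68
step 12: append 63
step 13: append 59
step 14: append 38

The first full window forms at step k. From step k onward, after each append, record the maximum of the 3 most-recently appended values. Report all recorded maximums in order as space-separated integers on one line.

Answer: 76 57 68 68 68 62 47 51 68 68 68 63

Derivation:
step 1: append 76 -> window=[76] (not full yet)
step 2: append 57 -> window=[76, 57] (not full yet)
step 3: append 46 -> window=[76, 57, 46] -> max=76
step 4: append 33 -> window=[57, 46, 33] -> max=57
step 5: append 68 -> window=[46, 33, 68] -> max=68
step 6: append 62 -> window=[33, 68, 62] -> max=68
step 7: append 11 -> window=[68, 62, 11] -> max=68
step 8: append 47 -> window=[62, 11, 47] -> max=62
step 9: append 19 -> window=[11, 47, 19] -> max=47
step 10: append 51 -> window=[47, 19, 51] -> max=51
step 11: append 68 -> window=[19, 51, 68] -> max=68
step 12: append 63 -> window=[51, 68, 63] -> max=68
step 13: append 59 -> window=[68, 63, 59] -> max=68
step 14: append 38 -> window=[63, 59, 38] -> max=63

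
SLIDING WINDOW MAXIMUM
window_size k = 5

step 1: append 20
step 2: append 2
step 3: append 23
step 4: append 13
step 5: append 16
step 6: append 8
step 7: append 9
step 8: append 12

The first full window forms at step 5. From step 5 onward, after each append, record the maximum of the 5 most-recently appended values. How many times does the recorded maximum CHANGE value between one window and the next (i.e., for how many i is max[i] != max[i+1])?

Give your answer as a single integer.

step 1: append 20 -> window=[20] (not full yet)
step 2: append 2 -> window=[20, 2] (not full yet)
step 3: append 23 -> window=[20, 2, 23] (not full yet)
step 4: append 13 -> window=[20, 2, 23, 13] (not full yet)
step 5: append 16 -> window=[20, 2, 23, 13, 16] -> max=23
step 6: append 8 -> window=[2, 23, 13, 16, 8] -> max=23
step 7: append 9 -> window=[23, 13, 16, 8, 9] -> max=23
step 8: append 12 -> window=[13, 16, 8, 9, 12] -> max=16
Recorded maximums: 23 23 23 16
Changes between consecutive maximums: 1

Answer: 1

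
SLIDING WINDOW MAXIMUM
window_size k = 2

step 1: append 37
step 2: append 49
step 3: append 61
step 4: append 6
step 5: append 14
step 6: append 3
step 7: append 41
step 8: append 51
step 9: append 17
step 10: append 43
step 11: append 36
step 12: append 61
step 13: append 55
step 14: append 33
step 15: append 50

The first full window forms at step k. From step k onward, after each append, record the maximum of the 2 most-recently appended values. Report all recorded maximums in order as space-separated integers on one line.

Answer: 49 61 61 14 14 41 51 51 43 43 61 61 55 50

Derivation:
step 1: append 37 -> window=[37] (not full yet)
step 2: append 49 -> window=[37, 49] -> max=49
step 3: append 61 -> window=[49, 61] -> max=61
step 4: append 6 -> window=[61, 6] -> max=61
step 5: append 14 -> window=[6, 14] -> max=14
step 6: append 3 -> window=[14, 3] -> max=14
step 7: append 41 -> window=[3, 41] -> max=41
step 8: append 51 -> window=[41, 51] -> max=51
step 9: append 17 -> window=[51, 17] -> max=51
step 10: append 43 -> window=[17, 43] -> max=43
step 11: append 36 -> window=[43, 36] -> max=43
step 12: append 61 -> window=[36, 61] -> max=61
step 13: append 55 -> window=[61, 55] -> max=61
step 14: append 33 -> window=[55, 33] -> max=55
step 15: append 50 -> window=[33, 50] -> max=50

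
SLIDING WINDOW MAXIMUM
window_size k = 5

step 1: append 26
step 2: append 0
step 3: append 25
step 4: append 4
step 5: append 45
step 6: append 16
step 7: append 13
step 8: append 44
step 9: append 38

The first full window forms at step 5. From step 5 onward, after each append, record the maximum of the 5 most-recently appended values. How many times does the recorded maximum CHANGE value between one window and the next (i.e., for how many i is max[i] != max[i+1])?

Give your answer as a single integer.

Answer: 0

Derivation:
step 1: append 26 -> window=[26] (not full yet)
step 2: append 0 -> window=[26, 0] (not full yet)
step 3: append 25 -> window=[26, 0, 25] (not full yet)
step 4: append 4 -> window=[26, 0, 25, 4] (not full yet)
step 5: append 45 -> window=[26, 0, 25, 4, 45] -> max=45
step 6: append 16 -> window=[0, 25, 4, 45, 16] -> max=45
step 7: append 13 -> window=[25, 4, 45, 16, 13] -> max=45
step 8: append 44 -> window=[4, 45, 16, 13, 44] -> max=45
step 9: append 38 -> window=[45, 16, 13, 44, 38] -> max=45
Recorded maximums: 45 45 45 45 45
Changes between consecutive maximums: 0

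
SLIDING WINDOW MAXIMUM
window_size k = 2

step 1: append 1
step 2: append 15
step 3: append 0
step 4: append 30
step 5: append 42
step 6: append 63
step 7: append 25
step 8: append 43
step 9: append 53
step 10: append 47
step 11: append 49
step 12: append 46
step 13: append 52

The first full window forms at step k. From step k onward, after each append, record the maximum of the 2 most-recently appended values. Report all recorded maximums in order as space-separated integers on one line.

step 1: append 1 -> window=[1] (not full yet)
step 2: append 15 -> window=[1, 15] -> max=15
step 3: append 0 -> window=[15, 0] -> max=15
step 4: append 30 -> window=[0, 30] -> max=30
step 5: append 42 -> window=[30, 42] -> max=42
step 6: append 63 -> window=[42, 63] -> max=63
step 7: append 25 -> window=[63, 25] -> max=63
step 8: append 43 -> window=[25, 43] -> max=43
step 9: append 53 -> window=[43, 53] -> max=53
step 10: append 47 -> window=[53, 47] -> max=53
step 11: append 49 -> window=[47, 49] -> max=49
step 12: append 46 -> window=[49, 46] -> max=49
step 13: append 52 -> window=[46, 52] -> max=52

Answer: 15 15 30 42 63 63 43 53 53 49 49 52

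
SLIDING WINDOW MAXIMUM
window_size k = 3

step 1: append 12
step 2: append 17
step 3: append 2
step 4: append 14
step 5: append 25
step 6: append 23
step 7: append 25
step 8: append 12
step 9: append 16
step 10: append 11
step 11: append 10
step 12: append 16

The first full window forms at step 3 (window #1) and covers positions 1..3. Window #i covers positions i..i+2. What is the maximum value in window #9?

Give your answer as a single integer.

Answer: 16

Derivation:
step 1: append 12 -> window=[12] (not full yet)
step 2: append 17 -> window=[12, 17] (not full yet)
step 3: append 2 -> window=[12, 17, 2] -> max=17
step 4: append 14 -> window=[17, 2, 14] -> max=17
step 5: append 25 -> window=[2, 14, 25] -> max=25
step 6: append 23 -> window=[14, 25, 23] -> max=25
step 7: append 25 -> window=[25, 23, 25] -> max=25
step 8: append 12 -> window=[23, 25, 12] -> max=25
step 9: append 16 -> window=[25, 12, 16] -> max=25
step 10: append 11 -> window=[12, 16, 11] -> max=16
step 11: append 10 -> window=[16, 11, 10] -> max=16
Window #9 max = 16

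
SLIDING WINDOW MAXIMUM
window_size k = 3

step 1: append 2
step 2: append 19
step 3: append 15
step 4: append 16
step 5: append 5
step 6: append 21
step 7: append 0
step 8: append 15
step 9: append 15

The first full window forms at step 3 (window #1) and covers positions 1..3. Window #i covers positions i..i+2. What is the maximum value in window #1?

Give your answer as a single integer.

Answer: 19

Derivation:
step 1: append 2 -> window=[2] (not full yet)
step 2: append 19 -> window=[2, 19] (not full yet)
step 3: append 15 -> window=[2, 19, 15] -> max=19
Window #1 max = 19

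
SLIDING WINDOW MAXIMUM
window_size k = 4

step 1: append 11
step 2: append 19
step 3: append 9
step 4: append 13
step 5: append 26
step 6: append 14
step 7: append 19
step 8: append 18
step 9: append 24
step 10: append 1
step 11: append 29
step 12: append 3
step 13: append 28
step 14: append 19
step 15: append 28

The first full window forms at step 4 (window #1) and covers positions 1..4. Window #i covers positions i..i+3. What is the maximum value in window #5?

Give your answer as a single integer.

Answer: 26

Derivation:
step 1: append 11 -> window=[11] (not full yet)
step 2: append 19 -> window=[11, 19] (not full yet)
step 3: append 9 -> window=[11, 19, 9] (not full yet)
step 4: append 13 -> window=[11, 19, 9, 13] -> max=19
step 5: append 26 -> window=[19, 9, 13, 26] -> max=26
step 6: append 14 -> window=[9, 13, 26, 14] -> max=26
step 7: append 19 -> window=[13, 26, 14, 19] -> max=26
step 8: append 18 -> window=[26, 14, 19, 18] -> max=26
Window #5 max = 26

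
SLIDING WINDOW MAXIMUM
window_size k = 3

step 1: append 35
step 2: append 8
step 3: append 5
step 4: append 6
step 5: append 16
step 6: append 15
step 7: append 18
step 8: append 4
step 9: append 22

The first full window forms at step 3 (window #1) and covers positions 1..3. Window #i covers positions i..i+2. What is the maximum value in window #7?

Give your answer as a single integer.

step 1: append 35 -> window=[35] (not full yet)
step 2: append 8 -> window=[35, 8] (not full yet)
step 3: append 5 -> window=[35, 8, 5] -> max=35
step 4: append 6 -> window=[8, 5, 6] -> max=8
step 5: append 16 -> window=[5, 6, 16] -> max=16
step 6: append 15 -> window=[6, 16, 15] -> max=16
step 7: append 18 -> window=[16, 15, 18] -> max=18
step 8: append 4 -> window=[15, 18, 4] -> max=18
step 9: append 22 -> window=[18, 4, 22] -> max=22
Window #7 max = 22

Answer: 22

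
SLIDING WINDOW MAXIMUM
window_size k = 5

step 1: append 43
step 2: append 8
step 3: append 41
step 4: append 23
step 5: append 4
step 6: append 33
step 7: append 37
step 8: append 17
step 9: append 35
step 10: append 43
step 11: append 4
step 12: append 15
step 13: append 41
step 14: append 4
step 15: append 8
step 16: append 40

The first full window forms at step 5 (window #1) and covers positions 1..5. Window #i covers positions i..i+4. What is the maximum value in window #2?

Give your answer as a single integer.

step 1: append 43 -> window=[43] (not full yet)
step 2: append 8 -> window=[43, 8] (not full yet)
step 3: append 41 -> window=[43, 8, 41] (not full yet)
step 4: append 23 -> window=[43, 8, 41, 23] (not full yet)
step 5: append 4 -> window=[43, 8, 41, 23, 4] -> max=43
step 6: append 33 -> window=[8, 41, 23, 4, 33] -> max=41
Window #2 max = 41

Answer: 41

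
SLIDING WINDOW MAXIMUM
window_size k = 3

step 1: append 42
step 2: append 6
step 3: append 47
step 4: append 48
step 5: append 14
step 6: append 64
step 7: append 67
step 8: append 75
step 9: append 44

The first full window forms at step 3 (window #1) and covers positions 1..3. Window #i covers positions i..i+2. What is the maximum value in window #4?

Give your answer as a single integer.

step 1: append 42 -> window=[42] (not full yet)
step 2: append 6 -> window=[42, 6] (not full yet)
step 3: append 47 -> window=[42, 6, 47] -> max=47
step 4: append 48 -> window=[6, 47, 48] -> max=48
step 5: append 14 -> window=[47, 48, 14] -> max=48
step 6: append 64 -> window=[48, 14, 64] -> max=64
Window #4 max = 64

Answer: 64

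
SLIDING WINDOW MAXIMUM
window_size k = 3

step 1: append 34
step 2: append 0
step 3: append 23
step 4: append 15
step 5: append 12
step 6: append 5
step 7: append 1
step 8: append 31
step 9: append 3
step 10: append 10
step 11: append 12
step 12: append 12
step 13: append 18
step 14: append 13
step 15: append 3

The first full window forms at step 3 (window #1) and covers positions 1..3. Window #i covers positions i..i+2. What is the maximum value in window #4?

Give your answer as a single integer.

step 1: append 34 -> window=[34] (not full yet)
step 2: append 0 -> window=[34, 0] (not full yet)
step 3: append 23 -> window=[34, 0, 23] -> max=34
step 4: append 15 -> window=[0, 23, 15] -> max=23
step 5: append 12 -> window=[23, 15, 12] -> max=23
step 6: append 5 -> window=[15, 12, 5] -> max=15
Window #4 max = 15

Answer: 15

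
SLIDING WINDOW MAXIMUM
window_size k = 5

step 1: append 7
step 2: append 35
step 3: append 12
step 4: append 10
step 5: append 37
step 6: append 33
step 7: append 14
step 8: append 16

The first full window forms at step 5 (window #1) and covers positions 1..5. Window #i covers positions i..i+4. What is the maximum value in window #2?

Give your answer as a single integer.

step 1: append 7 -> window=[7] (not full yet)
step 2: append 35 -> window=[7, 35] (not full yet)
step 3: append 12 -> window=[7, 35, 12] (not full yet)
step 4: append 10 -> window=[7, 35, 12, 10] (not full yet)
step 5: append 37 -> window=[7, 35, 12, 10, 37] -> max=37
step 6: append 33 -> window=[35, 12, 10, 37, 33] -> max=37
Window #2 max = 37

Answer: 37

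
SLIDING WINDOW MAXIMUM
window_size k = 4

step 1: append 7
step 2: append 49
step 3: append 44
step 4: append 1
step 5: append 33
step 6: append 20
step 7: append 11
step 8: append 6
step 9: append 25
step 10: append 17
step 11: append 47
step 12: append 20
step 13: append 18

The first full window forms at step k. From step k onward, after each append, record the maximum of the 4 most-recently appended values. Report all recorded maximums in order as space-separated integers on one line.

Answer: 49 49 44 33 33 25 25 47 47 47

Derivation:
step 1: append 7 -> window=[7] (not full yet)
step 2: append 49 -> window=[7, 49] (not full yet)
step 3: append 44 -> window=[7, 49, 44] (not full yet)
step 4: append 1 -> window=[7, 49, 44, 1] -> max=49
step 5: append 33 -> window=[49, 44, 1, 33] -> max=49
step 6: append 20 -> window=[44, 1, 33, 20] -> max=44
step 7: append 11 -> window=[1, 33, 20, 11] -> max=33
step 8: append 6 -> window=[33, 20, 11, 6] -> max=33
step 9: append 25 -> window=[20, 11, 6, 25] -> max=25
step 10: append 17 -> window=[11, 6, 25, 17] -> max=25
step 11: append 47 -> window=[6, 25, 17, 47] -> max=47
step 12: append 20 -> window=[25, 17, 47, 20] -> max=47
step 13: append 18 -> window=[17, 47, 20, 18] -> max=47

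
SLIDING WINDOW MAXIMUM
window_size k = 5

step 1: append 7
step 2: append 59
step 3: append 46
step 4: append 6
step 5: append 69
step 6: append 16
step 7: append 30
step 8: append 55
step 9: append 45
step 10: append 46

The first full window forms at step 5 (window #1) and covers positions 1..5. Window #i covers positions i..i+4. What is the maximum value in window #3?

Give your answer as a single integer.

Answer: 69

Derivation:
step 1: append 7 -> window=[7] (not full yet)
step 2: append 59 -> window=[7, 59] (not full yet)
step 3: append 46 -> window=[7, 59, 46] (not full yet)
step 4: append 6 -> window=[7, 59, 46, 6] (not full yet)
step 5: append 69 -> window=[7, 59, 46, 6, 69] -> max=69
step 6: append 16 -> window=[59, 46, 6, 69, 16] -> max=69
step 7: append 30 -> window=[46, 6, 69, 16, 30] -> max=69
Window #3 max = 69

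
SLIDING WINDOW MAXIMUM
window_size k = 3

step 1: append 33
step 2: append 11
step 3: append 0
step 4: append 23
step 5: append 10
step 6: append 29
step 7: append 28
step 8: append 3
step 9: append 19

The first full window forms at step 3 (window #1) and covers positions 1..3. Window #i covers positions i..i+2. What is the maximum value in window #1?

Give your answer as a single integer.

Answer: 33

Derivation:
step 1: append 33 -> window=[33] (not full yet)
step 2: append 11 -> window=[33, 11] (not full yet)
step 3: append 0 -> window=[33, 11, 0] -> max=33
Window #1 max = 33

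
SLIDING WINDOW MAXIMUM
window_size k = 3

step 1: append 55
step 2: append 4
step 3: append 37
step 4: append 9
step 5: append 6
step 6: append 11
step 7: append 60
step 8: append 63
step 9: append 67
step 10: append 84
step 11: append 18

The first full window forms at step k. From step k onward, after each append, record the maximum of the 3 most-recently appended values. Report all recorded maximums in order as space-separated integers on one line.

step 1: append 55 -> window=[55] (not full yet)
step 2: append 4 -> window=[55, 4] (not full yet)
step 3: append 37 -> window=[55, 4, 37] -> max=55
step 4: append 9 -> window=[4, 37, 9] -> max=37
step 5: append 6 -> window=[37, 9, 6] -> max=37
step 6: append 11 -> window=[9, 6, 11] -> max=11
step 7: append 60 -> window=[6, 11, 60] -> max=60
step 8: append 63 -> window=[11, 60, 63] -> max=63
step 9: append 67 -> window=[60, 63, 67] -> max=67
step 10: append 84 -> window=[63, 67, 84] -> max=84
step 11: append 18 -> window=[67, 84, 18] -> max=84

Answer: 55 37 37 11 60 63 67 84 84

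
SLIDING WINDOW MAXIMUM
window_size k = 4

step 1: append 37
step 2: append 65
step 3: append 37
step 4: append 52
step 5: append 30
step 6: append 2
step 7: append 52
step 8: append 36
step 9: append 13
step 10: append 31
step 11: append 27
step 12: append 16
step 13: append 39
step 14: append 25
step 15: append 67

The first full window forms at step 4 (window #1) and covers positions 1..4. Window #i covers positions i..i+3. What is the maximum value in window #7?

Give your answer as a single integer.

step 1: append 37 -> window=[37] (not full yet)
step 2: append 65 -> window=[37, 65] (not full yet)
step 3: append 37 -> window=[37, 65, 37] (not full yet)
step 4: append 52 -> window=[37, 65, 37, 52] -> max=65
step 5: append 30 -> window=[65, 37, 52, 30] -> max=65
step 6: append 2 -> window=[37, 52, 30, 2] -> max=52
step 7: append 52 -> window=[52, 30, 2, 52] -> max=52
step 8: append 36 -> window=[30, 2, 52, 36] -> max=52
step 9: append 13 -> window=[2, 52, 36, 13] -> max=52
step 10: append 31 -> window=[52, 36, 13, 31] -> max=52
Window #7 max = 52

Answer: 52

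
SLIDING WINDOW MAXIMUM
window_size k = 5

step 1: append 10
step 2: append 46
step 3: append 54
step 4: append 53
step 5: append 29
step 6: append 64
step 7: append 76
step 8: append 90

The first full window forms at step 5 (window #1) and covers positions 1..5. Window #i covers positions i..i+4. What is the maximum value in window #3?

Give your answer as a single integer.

step 1: append 10 -> window=[10] (not full yet)
step 2: append 46 -> window=[10, 46] (not full yet)
step 3: append 54 -> window=[10, 46, 54] (not full yet)
step 4: append 53 -> window=[10, 46, 54, 53] (not full yet)
step 5: append 29 -> window=[10, 46, 54, 53, 29] -> max=54
step 6: append 64 -> window=[46, 54, 53, 29, 64] -> max=64
step 7: append 76 -> window=[54, 53, 29, 64, 76] -> max=76
Window #3 max = 76

Answer: 76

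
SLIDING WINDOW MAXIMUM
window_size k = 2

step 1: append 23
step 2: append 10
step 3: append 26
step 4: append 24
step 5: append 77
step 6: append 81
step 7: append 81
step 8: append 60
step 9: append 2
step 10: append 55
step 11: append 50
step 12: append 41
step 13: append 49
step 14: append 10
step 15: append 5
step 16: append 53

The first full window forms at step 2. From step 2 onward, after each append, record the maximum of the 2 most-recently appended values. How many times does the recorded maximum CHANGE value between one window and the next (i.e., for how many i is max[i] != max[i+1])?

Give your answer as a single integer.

Answer: 9

Derivation:
step 1: append 23 -> window=[23] (not full yet)
step 2: append 10 -> window=[23, 10] -> max=23
step 3: append 26 -> window=[10, 26] -> max=26
step 4: append 24 -> window=[26, 24] -> max=26
step 5: append 77 -> window=[24, 77] -> max=77
step 6: append 81 -> window=[77, 81] -> max=81
step 7: append 81 -> window=[81, 81] -> max=81
step 8: append 60 -> window=[81, 60] -> max=81
step 9: append 2 -> window=[60, 2] -> max=60
step 10: append 55 -> window=[2, 55] -> max=55
step 11: append 50 -> window=[55, 50] -> max=55
step 12: append 41 -> window=[50, 41] -> max=50
step 13: append 49 -> window=[41, 49] -> max=49
step 14: append 10 -> window=[49, 10] -> max=49
step 15: append 5 -> window=[10, 5] -> max=10
step 16: append 53 -> window=[5, 53] -> max=53
Recorded maximums: 23 26 26 77 81 81 81 60 55 55 50 49 49 10 53
Changes between consecutive maximums: 9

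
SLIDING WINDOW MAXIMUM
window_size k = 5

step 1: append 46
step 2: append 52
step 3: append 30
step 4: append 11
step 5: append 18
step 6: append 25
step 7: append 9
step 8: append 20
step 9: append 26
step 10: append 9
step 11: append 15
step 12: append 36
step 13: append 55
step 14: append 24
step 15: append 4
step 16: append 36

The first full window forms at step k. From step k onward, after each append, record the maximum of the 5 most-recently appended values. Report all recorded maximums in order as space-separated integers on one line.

Answer: 52 52 30 25 26 26 26 36 55 55 55 55

Derivation:
step 1: append 46 -> window=[46] (not full yet)
step 2: append 52 -> window=[46, 52] (not full yet)
step 3: append 30 -> window=[46, 52, 30] (not full yet)
step 4: append 11 -> window=[46, 52, 30, 11] (not full yet)
step 5: append 18 -> window=[46, 52, 30, 11, 18] -> max=52
step 6: append 25 -> window=[52, 30, 11, 18, 25] -> max=52
step 7: append 9 -> window=[30, 11, 18, 25, 9] -> max=30
step 8: append 20 -> window=[11, 18, 25, 9, 20] -> max=25
step 9: append 26 -> window=[18, 25, 9, 20, 26] -> max=26
step 10: append 9 -> window=[25, 9, 20, 26, 9] -> max=26
step 11: append 15 -> window=[9, 20, 26, 9, 15] -> max=26
step 12: append 36 -> window=[20, 26, 9, 15, 36] -> max=36
step 13: append 55 -> window=[26, 9, 15, 36, 55] -> max=55
step 14: append 24 -> window=[9, 15, 36, 55, 24] -> max=55
step 15: append 4 -> window=[15, 36, 55, 24, 4] -> max=55
step 16: append 36 -> window=[36, 55, 24, 4, 36] -> max=55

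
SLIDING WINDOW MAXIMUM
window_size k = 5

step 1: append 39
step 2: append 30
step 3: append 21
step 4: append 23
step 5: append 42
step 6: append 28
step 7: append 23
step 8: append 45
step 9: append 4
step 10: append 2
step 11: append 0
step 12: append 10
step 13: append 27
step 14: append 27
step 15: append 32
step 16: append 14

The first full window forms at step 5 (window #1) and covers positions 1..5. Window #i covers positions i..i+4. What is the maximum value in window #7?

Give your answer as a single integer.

Answer: 45

Derivation:
step 1: append 39 -> window=[39] (not full yet)
step 2: append 30 -> window=[39, 30] (not full yet)
step 3: append 21 -> window=[39, 30, 21] (not full yet)
step 4: append 23 -> window=[39, 30, 21, 23] (not full yet)
step 5: append 42 -> window=[39, 30, 21, 23, 42] -> max=42
step 6: append 28 -> window=[30, 21, 23, 42, 28] -> max=42
step 7: append 23 -> window=[21, 23, 42, 28, 23] -> max=42
step 8: append 45 -> window=[23, 42, 28, 23, 45] -> max=45
step 9: append 4 -> window=[42, 28, 23, 45, 4] -> max=45
step 10: append 2 -> window=[28, 23, 45, 4, 2] -> max=45
step 11: append 0 -> window=[23, 45, 4, 2, 0] -> max=45
Window #7 max = 45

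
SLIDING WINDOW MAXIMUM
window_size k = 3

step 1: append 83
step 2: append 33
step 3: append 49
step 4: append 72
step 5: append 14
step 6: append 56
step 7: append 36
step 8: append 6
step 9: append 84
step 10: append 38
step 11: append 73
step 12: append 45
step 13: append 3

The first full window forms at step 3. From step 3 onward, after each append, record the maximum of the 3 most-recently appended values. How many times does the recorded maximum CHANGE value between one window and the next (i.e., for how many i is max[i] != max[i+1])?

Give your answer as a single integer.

step 1: append 83 -> window=[83] (not full yet)
step 2: append 33 -> window=[83, 33] (not full yet)
step 3: append 49 -> window=[83, 33, 49] -> max=83
step 4: append 72 -> window=[33, 49, 72] -> max=72
step 5: append 14 -> window=[49, 72, 14] -> max=72
step 6: append 56 -> window=[72, 14, 56] -> max=72
step 7: append 36 -> window=[14, 56, 36] -> max=56
step 8: append 6 -> window=[56, 36, 6] -> max=56
step 9: append 84 -> window=[36, 6, 84] -> max=84
step 10: append 38 -> window=[6, 84, 38] -> max=84
step 11: append 73 -> window=[84, 38, 73] -> max=84
step 12: append 45 -> window=[38, 73, 45] -> max=73
step 13: append 3 -> window=[73, 45, 3] -> max=73
Recorded maximums: 83 72 72 72 56 56 84 84 84 73 73
Changes between consecutive maximums: 4

Answer: 4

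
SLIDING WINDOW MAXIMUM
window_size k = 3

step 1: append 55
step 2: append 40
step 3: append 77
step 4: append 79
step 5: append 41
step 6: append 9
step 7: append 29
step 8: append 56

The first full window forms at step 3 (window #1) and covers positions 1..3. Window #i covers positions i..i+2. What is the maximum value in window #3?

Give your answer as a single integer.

Answer: 79

Derivation:
step 1: append 55 -> window=[55] (not full yet)
step 2: append 40 -> window=[55, 40] (not full yet)
step 3: append 77 -> window=[55, 40, 77] -> max=77
step 4: append 79 -> window=[40, 77, 79] -> max=79
step 5: append 41 -> window=[77, 79, 41] -> max=79
Window #3 max = 79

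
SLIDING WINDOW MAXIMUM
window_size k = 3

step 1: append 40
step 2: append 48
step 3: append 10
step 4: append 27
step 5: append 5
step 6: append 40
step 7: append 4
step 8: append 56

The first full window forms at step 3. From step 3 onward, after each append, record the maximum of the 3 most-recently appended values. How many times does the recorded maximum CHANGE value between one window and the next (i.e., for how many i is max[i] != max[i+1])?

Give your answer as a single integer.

step 1: append 40 -> window=[40] (not full yet)
step 2: append 48 -> window=[40, 48] (not full yet)
step 3: append 10 -> window=[40, 48, 10] -> max=48
step 4: append 27 -> window=[48, 10, 27] -> max=48
step 5: append 5 -> window=[10, 27, 5] -> max=27
step 6: append 40 -> window=[27, 5, 40] -> max=40
step 7: append 4 -> window=[5, 40, 4] -> max=40
step 8: append 56 -> window=[40, 4, 56] -> max=56
Recorded maximums: 48 48 27 40 40 56
Changes between consecutive maximums: 3

Answer: 3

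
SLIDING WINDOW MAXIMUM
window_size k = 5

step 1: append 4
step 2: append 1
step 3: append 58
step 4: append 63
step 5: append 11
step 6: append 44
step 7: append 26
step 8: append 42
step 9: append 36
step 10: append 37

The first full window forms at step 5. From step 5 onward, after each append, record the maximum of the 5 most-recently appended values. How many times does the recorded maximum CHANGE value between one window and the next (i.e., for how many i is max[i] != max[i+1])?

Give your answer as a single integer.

Answer: 1

Derivation:
step 1: append 4 -> window=[4] (not full yet)
step 2: append 1 -> window=[4, 1] (not full yet)
step 3: append 58 -> window=[4, 1, 58] (not full yet)
step 4: append 63 -> window=[4, 1, 58, 63] (not full yet)
step 5: append 11 -> window=[4, 1, 58, 63, 11] -> max=63
step 6: append 44 -> window=[1, 58, 63, 11, 44] -> max=63
step 7: append 26 -> window=[58, 63, 11, 44, 26] -> max=63
step 8: append 42 -> window=[63, 11, 44, 26, 42] -> max=63
step 9: append 36 -> window=[11, 44, 26, 42, 36] -> max=44
step 10: append 37 -> window=[44, 26, 42, 36, 37] -> max=44
Recorded maximums: 63 63 63 63 44 44
Changes between consecutive maximums: 1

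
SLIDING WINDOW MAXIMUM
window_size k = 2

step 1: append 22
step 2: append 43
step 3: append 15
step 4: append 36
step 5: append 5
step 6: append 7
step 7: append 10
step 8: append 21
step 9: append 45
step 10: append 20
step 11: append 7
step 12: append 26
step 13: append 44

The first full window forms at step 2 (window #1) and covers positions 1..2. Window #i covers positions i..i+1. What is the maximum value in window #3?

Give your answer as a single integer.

step 1: append 22 -> window=[22] (not full yet)
step 2: append 43 -> window=[22, 43] -> max=43
step 3: append 15 -> window=[43, 15] -> max=43
step 4: append 36 -> window=[15, 36] -> max=36
Window #3 max = 36

Answer: 36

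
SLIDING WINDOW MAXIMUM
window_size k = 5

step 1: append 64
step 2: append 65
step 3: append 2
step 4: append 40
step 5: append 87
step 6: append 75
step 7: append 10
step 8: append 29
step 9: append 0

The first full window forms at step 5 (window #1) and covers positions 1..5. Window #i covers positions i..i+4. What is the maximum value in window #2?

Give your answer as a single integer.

step 1: append 64 -> window=[64] (not full yet)
step 2: append 65 -> window=[64, 65] (not full yet)
step 3: append 2 -> window=[64, 65, 2] (not full yet)
step 4: append 40 -> window=[64, 65, 2, 40] (not full yet)
step 5: append 87 -> window=[64, 65, 2, 40, 87] -> max=87
step 6: append 75 -> window=[65, 2, 40, 87, 75] -> max=87
Window #2 max = 87

Answer: 87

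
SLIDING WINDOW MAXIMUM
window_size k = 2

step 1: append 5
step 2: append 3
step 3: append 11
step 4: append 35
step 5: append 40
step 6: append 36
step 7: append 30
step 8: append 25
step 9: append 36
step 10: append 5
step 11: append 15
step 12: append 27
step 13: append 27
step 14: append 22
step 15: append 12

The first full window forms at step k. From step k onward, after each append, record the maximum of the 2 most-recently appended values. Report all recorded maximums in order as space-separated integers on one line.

Answer: 5 11 35 40 40 36 30 36 36 15 27 27 27 22

Derivation:
step 1: append 5 -> window=[5] (not full yet)
step 2: append 3 -> window=[5, 3] -> max=5
step 3: append 11 -> window=[3, 11] -> max=11
step 4: append 35 -> window=[11, 35] -> max=35
step 5: append 40 -> window=[35, 40] -> max=40
step 6: append 36 -> window=[40, 36] -> max=40
step 7: append 30 -> window=[36, 30] -> max=36
step 8: append 25 -> window=[30, 25] -> max=30
step 9: append 36 -> window=[25, 36] -> max=36
step 10: append 5 -> window=[36, 5] -> max=36
step 11: append 15 -> window=[5, 15] -> max=15
step 12: append 27 -> window=[15, 27] -> max=27
step 13: append 27 -> window=[27, 27] -> max=27
step 14: append 22 -> window=[27, 22] -> max=27
step 15: append 12 -> window=[22, 12] -> max=22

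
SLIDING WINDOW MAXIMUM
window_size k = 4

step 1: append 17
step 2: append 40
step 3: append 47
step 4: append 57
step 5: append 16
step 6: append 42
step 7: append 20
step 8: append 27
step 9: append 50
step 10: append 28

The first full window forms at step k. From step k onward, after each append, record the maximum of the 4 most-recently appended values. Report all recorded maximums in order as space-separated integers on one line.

step 1: append 17 -> window=[17] (not full yet)
step 2: append 40 -> window=[17, 40] (not full yet)
step 3: append 47 -> window=[17, 40, 47] (not full yet)
step 4: append 57 -> window=[17, 40, 47, 57] -> max=57
step 5: append 16 -> window=[40, 47, 57, 16] -> max=57
step 6: append 42 -> window=[47, 57, 16, 42] -> max=57
step 7: append 20 -> window=[57, 16, 42, 20] -> max=57
step 8: append 27 -> window=[16, 42, 20, 27] -> max=42
step 9: append 50 -> window=[42, 20, 27, 50] -> max=50
step 10: append 28 -> window=[20, 27, 50, 28] -> max=50

Answer: 57 57 57 57 42 50 50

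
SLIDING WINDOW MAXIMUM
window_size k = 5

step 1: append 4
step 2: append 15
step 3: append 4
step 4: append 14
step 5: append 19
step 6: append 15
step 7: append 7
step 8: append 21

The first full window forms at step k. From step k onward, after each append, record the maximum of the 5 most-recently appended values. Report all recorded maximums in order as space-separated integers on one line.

Answer: 19 19 19 21

Derivation:
step 1: append 4 -> window=[4] (not full yet)
step 2: append 15 -> window=[4, 15] (not full yet)
step 3: append 4 -> window=[4, 15, 4] (not full yet)
step 4: append 14 -> window=[4, 15, 4, 14] (not full yet)
step 5: append 19 -> window=[4, 15, 4, 14, 19] -> max=19
step 6: append 15 -> window=[15, 4, 14, 19, 15] -> max=19
step 7: append 7 -> window=[4, 14, 19, 15, 7] -> max=19
step 8: append 21 -> window=[14, 19, 15, 7, 21] -> max=21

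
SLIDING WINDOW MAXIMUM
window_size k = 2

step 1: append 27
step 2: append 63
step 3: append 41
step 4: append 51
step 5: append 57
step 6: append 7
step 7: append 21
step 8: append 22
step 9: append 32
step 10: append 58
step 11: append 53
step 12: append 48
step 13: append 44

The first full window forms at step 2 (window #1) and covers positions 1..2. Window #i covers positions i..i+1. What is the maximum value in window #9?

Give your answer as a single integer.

step 1: append 27 -> window=[27] (not full yet)
step 2: append 63 -> window=[27, 63] -> max=63
step 3: append 41 -> window=[63, 41] -> max=63
step 4: append 51 -> window=[41, 51] -> max=51
step 5: append 57 -> window=[51, 57] -> max=57
step 6: append 7 -> window=[57, 7] -> max=57
step 7: append 21 -> window=[7, 21] -> max=21
step 8: append 22 -> window=[21, 22] -> max=22
step 9: append 32 -> window=[22, 32] -> max=32
step 10: append 58 -> window=[32, 58] -> max=58
Window #9 max = 58

Answer: 58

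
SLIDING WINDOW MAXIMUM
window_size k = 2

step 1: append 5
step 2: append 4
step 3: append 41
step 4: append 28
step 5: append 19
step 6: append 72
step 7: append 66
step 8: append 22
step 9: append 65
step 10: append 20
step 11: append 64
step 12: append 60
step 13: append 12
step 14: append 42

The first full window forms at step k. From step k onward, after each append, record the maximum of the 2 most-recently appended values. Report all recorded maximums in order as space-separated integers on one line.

step 1: append 5 -> window=[5] (not full yet)
step 2: append 4 -> window=[5, 4] -> max=5
step 3: append 41 -> window=[4, 41] -> max=41
step 4: append 28 -> window=[41, 28] -> max=41
step 5: append 19 -> window=[28, 19] -> max=28
step 6: append 72 -> window=[19, 72] -> max=72
step 7: append 66 -> window=[72, 66] -> max=72
step 8: append 22 -> window=[66, 22] -> max=66
step 9: append 65 -> window=[22, 65] -> max=65
step 10: append 20 -> window=[65, 20] -> max=65
step 11: append 64 -> window=[20, 64] -> max=64
step 12: append 60 -> window=[64, 60] -> max=64
step 13: append 12 -> window=[60, 12] -> max=60
step 14: append 42 -> window=[12, 42] -> max=42

Answer: 5 41 41 28 72 72 66 65 65 64 64 60 42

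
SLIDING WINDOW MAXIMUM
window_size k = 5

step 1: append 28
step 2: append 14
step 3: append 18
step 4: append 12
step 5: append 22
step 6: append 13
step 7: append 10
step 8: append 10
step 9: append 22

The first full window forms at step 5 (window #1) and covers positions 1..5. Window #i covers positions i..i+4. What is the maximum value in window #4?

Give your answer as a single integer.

step 1: append 28 -> window=[28] (not full yet)
step 2: append 14 -> window=[28, 14] (not full yet)
step 3: append 18 -> window=[28, 14, 18] (not full yet)
step 4: append 12 -> window=[28, 14, 18, 12] (not full yet)
step 5: append 22 -> window=[28, 14, 18, 12, 22] -> max=28
step 6: append 13 -> window=[14, 18, 12, 22, 13] -> max=22
step 7: append 10 -> window=[18, 12, 22, 13, 10] -> max=22
step 8: append 10 -> window=[12, 22, 13, 10, 10] -> max=22
Window #4 max = 22

Answer: 22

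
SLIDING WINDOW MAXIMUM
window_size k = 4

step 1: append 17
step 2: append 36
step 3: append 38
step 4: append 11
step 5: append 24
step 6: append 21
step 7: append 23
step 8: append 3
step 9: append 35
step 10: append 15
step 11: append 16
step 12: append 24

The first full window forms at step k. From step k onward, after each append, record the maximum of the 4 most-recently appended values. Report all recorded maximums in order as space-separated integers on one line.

step 1: append 17 -> window=[17] (not full yet)
step 2: append 36 -> window=[17, 36] (not full yet)
step 3: append 38 -> window=[17, 36, 38] (not full yet)
step 4: append 11 -> window=[17, 36, 38, 11] -> max=38
step 5: append 24 -> window=[36, 38, 11, 24] -> max=38
step 6: append 21 -> window=[38, 11, 24, 21] -> max=38
step 7: append 23 -> window=[11, 24, 21, 23] -> max=24
step 8: append 3 -> window=[24, 21, 23, 3] -> max=24
step 9: append 35 -> window=[21, 23, 3, 35] -> max=35
step 10: append 15 -> window=[23, 3, 35, 15] -> max=35
step 11: append 16 -> window=[3, 35, 15, 16] -> max=35
step 12: append 24 -> window=[35, 15, 16, 24] -> max=35

Answer: 38 38 38 24 24 35 35 35 35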